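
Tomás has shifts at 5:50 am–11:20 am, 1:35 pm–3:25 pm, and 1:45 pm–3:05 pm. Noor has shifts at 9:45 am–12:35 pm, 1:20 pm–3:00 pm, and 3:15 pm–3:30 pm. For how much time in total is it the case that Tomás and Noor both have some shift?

First set merges to 5:50 am–11:20 am, 1:35 pm–3:25 pm.
A ∩ B = 9:45 am–11:20 am, 1:35 pm–3:00 pm, 3:15 pm–3:25 pm.
Total: 1 h 35 min + 1 h 25 min + 10 min = 3 h 10 min.

3 h 10 min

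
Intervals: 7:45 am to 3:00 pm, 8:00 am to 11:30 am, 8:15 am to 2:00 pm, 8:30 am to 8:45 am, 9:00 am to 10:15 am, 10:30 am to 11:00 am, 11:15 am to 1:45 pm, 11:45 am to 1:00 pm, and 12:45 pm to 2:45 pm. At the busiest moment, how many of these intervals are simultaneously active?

5

Sweep endpoints in order; track running count of active intervals.
Peak of 5 reached at 12:45 pm.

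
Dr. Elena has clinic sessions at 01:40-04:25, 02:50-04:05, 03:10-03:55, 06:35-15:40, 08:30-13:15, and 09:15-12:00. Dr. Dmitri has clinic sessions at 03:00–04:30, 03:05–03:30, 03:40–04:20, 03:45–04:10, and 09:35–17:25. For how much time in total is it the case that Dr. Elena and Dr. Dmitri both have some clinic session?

7 h 30 min

A, merged: 01:40-04:25, 06:35-15:40.
B, merged: 03:00-04:30, 09:35-17:25.
A ∩ B = 03:00-04:25, 09:35-15:40.
Total: 1 h 25 min + 6 h 5 min = 7 h 30 min.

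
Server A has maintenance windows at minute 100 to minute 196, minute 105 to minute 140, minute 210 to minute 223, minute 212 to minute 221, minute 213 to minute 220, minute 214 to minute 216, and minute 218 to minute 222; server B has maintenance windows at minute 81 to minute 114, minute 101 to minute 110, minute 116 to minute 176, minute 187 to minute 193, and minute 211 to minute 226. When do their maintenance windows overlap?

Merge the first list: minute 100 to minute 196, minute 210 to minute 223.
Merge the second list: minute 81 to minute 114, minute 116 to minute 176, minute 187 to minute 193, minute 211 to minute 226.
minute 100 to minute 196 overlaps B on minute 100 to minute 114, minute 116 to minute 176, minute 187 to minute 193.
minute 210 to minute 223 overlaps B on minute 211 to minute 223.

minute 100 to minute 114, minute 116 to minute 176, minute 187 to minute 193, minute 211 to minute 223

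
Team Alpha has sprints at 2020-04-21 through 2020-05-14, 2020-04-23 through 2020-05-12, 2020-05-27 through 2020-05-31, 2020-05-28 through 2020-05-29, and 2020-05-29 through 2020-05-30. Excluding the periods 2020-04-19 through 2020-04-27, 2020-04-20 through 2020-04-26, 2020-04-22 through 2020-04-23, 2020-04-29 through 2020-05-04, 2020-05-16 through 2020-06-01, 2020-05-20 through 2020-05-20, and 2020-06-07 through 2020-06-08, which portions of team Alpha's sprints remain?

2020-04-28 through 2020-04-28, 2020-05-05 through 2020-05-14

Merge the first list: 2020-04-21 through 2020-05-14, 2020-05-27 through 2020-05-31.
Merge the second list: 2020-04-19 through 2020-04-27, 2020-04-29 through 2020-05-04, 2020-05-16 through 2020-06-01, 2020-06-07 through 2020-06-08.
2020-04-21 through 2020-05-14 \ B = 2020-04-28 through 2020-04-28, 2020-05-05 through 2020-05-14.
2020-05-27 through 2020-05-31: entirely removed.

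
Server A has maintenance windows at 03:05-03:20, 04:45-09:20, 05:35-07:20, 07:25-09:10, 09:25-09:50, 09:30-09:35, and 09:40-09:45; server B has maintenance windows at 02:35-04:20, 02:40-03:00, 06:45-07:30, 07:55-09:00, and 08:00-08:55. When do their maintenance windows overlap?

Merge the first list: 03:05-03:20, 04:45-09:20, 09:25-09:50.
Merge the second list: 02:35-04:20, 06:45-07:30, 07:55-09:00.
03:05-03:20 overlaps B on 03:05-03:20.
04:45-09:20 overlaps B on 06:45-07:30, 07:55-09:00.
09:25-09:50 falls entirely outside B.

03:05-03:20, 06:45-07:30, 07:55-09:00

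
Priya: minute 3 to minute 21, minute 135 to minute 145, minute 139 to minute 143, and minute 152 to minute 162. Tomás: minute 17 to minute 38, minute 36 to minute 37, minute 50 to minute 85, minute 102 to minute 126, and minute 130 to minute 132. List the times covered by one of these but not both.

Merge the first list: minute 3 to minute 21, minute 135 to minute 145, minute 152 to minute 162.
Merge the second list: minute 17 to minute 38, minute 50 to minute 85, minute 102 to minute 126, minute 130 to minute 132.
A but not B: minute 3 to minute 17, minute 135 to minute 145, minute 152 to minute 162.
B but not A: minute 21 to minute 38, minute 50 to minute 85, minute 102 to minute 126, minute 130 to minute 132.
Combining gives A △ B.

minute 3 to minute 17, minute 21 to minute 38, minute 50 to minute 85, minute 102 to minute 126, minute 130 to minute 132, minute 135 to minute 145, minute 152 to minute 162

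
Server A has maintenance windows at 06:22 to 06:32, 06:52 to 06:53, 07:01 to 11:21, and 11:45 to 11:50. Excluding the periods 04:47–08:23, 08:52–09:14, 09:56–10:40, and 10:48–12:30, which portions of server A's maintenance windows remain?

06:22–06:32: entirely removed.
06:52–06:53: entirely removed.
07:01–11:21 \ B = 08:23–08:52, 09:14–09:56, 10:40–10:48.
11:45–11:50: entirely removed.

08:23–08:52, 09:14–09:56, 10:40–10:48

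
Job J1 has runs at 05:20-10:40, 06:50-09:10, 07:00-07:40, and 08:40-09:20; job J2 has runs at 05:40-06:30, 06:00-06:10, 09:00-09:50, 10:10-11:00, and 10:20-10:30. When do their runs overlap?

Merge the first list: 05:20–10:40.
Merge the second list: 05:40–06:30, 09:00–09:50, 10:10–11:00.
05:20–10:40 overlaps B on 05:40–06:30, 09:00–09:50, 10:10–10:40.

05:40–06:30, 09:00–09:50, 10:10–10:40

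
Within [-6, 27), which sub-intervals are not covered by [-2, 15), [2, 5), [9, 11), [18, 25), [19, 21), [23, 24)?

[-6, -2) ∪ [15, 18) ∪ [25, 27)

The merged coverage is [-2, 15), [18, 25).
Uncovered inside [-6, 27): [-6, -2), [15, 18), [25, 27).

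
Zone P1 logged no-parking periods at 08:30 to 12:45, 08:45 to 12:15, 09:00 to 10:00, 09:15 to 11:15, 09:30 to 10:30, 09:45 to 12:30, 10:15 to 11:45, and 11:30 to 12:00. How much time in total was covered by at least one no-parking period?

Merged: 08:30–12:45.
Length: 4 h 15 min.

4 h 15 min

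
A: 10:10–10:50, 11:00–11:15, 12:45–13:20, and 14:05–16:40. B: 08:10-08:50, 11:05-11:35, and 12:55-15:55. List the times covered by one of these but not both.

08:10–08:50, 10:10–10:50, 11:00–11:05, 11:15–11:35, 12:45–12:55, 13:20–14:05, 15:55–16:40

A but not B: 10:10–10:50, 11:00–11:05, 12:45–12:55, 15:55–16:40.
B but not A: 08:10–08:50, 11:15–11:35, 13:20–14:05.
Combining gives A △ B.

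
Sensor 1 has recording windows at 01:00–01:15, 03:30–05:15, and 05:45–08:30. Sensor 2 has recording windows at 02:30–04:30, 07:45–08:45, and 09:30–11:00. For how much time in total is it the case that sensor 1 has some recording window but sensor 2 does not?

3 h

A \ B = 01:00–01:15, 04:30–05:15, 05:45–07:45.
Total: 15 min + 45 min + 2 h = 3 h.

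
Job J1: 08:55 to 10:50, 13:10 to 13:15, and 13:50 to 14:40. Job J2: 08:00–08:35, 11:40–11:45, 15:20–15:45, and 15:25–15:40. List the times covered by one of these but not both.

08:00-08:35, 08:55-10:50, 11:40-11:45, 13:10-13:15, 13:50-14:40, 15:20-15:45

B, merged: 08:00-08:35, 11:40-11:45, 15:20-15:45.
A but not B: 08:55-10:50, 13:10-13:15, 13:50-14:40.
B but not A: 08:00-08:35, 11:40-11:45, 15:20-15:45.
Combining gives A △ B.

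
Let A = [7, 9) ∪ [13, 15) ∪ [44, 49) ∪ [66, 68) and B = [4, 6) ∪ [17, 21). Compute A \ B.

[7, 9) ∪ [13, 15) ∪ [44, 49) ∪ [66, 68)

[7, 9): no B overlap → unchanged.
[13, 15): no B overlap → unchanged.
[44, 49): no B overlap → unchanged.
[66, 68): no B overlap → unchanged.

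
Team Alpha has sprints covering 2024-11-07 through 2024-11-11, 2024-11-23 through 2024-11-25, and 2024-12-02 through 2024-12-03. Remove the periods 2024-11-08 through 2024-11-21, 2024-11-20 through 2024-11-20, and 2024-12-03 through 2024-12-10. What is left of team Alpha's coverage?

2024-11-07 through 2024-11-07, 2024-11-23 through 2024-11-25, 2024-12-02 through 2024-12-02

B, merged: 2024-11-08 through 2024-11-21, 2024-12-03 through 2024-12-10.
2024-11-07 through 2024-11-11 minus B → 2024-11-07 through 2024-11-07.
2024-11-23 through 2024-11-25: no B overlap → unchanged.
2024-12-02 through 2024-12-03 minus B → 2024-12-02 through 2024-12-02.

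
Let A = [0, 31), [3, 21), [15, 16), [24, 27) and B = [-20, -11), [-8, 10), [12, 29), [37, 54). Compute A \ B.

[10, 12) ∪ [29, 31)

First set merges to [0, 31).
[0, 31) with B removed leaves [10, 12), [29, 31).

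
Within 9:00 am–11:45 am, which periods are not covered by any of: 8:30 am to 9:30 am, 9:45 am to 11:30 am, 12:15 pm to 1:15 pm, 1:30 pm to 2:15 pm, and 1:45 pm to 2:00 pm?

Covered (merged): 8:30 am–9:30 am, 9:45 am–11:30 am, 12:15 pm–1:15 pm, 1:30 pm–2:15 pm.
Complement within 9:00 am–11:45 am: 9:30 am–9:45 am, 11:30 am–11:45 am.

9:30 am–9:45 am, 11:30 am–11:45 am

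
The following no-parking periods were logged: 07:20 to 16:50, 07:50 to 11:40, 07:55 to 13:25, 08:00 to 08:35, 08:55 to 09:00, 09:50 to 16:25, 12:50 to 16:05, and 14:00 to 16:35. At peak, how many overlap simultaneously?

Walk the sorted start/end points keeping a running depth.
The depth first hits 4 at 08:00.

4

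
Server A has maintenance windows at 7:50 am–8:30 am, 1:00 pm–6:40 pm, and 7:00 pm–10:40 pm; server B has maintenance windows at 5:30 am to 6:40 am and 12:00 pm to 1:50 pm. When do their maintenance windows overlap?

1:00 pm–1:50 pm

7:50 am–8:30 am falls entirely outside B.
1:00 pm–6:40 pm overlaps B on 1:00 pm–1:50 pm.
7:00 pm–10:40 pm falls entirely outside B.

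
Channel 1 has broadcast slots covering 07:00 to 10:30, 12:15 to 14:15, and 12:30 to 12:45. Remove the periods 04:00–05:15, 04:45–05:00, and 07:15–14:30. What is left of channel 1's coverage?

07:00-07:15

Merge the first list: 07:00-10:30, 12:15-14:15.
Merge the second list: 04:00-05:15, 07:15-14:30.
07:00-10:30 with B removed leaves 07:00-07:15.
12:15-14:15 lies entirely inside B → drops out.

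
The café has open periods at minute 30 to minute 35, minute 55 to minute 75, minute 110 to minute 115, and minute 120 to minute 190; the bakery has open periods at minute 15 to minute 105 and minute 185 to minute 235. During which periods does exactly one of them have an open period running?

minute 15 to minute 30, minute 35 to minute 55, minute 75 to minute 105, minute 110 to minute 115, minute 120 to minute 185, minute 190 to minute 235

Only in the first: minute 110 to minute 115, minute 120 to minute 185.
Only in the second: minute 15 to minute 30, minute 35 to minute 55, minute 75 to minute 105, minute 190 to minute 235.
Together these are the periods covered by exactly one.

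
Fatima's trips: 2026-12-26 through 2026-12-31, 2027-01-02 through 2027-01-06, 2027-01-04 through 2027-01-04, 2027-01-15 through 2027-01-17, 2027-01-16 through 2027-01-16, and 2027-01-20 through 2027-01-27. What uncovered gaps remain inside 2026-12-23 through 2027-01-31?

2026-12-23 through 2026-12-25, 2027-01-01 through 2027-01-01, 2027-01-07 through 2027-01-14, 2027-01-18 through 2027-01-19, 2027-01-28 through 2027-01-31

The merged coverage is 2026-12-26 through 2026-12-31, 2027-01-02 through 2027-01-06, 2027-01-15 through 2027-01-17, 2027-01-20 through 2027-01-27.
Gaps within 2026-12-23 through 2027-01-31: 2026-12-23 through 2026-12-25, 2027-01-01 through 2027-01-01, 2027-01-07 through 2027-01-14, 2027-01-18 through 2027-01-19, 2027-01-28 through 2027-01-31.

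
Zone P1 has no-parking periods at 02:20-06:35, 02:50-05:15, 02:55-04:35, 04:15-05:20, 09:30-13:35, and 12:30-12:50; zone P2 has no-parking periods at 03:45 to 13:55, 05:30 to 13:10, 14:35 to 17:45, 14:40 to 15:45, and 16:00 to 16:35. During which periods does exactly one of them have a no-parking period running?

A, merged: 02:20–06:35, 09:30–13:35.
B, merged: 03:45–13:55, 14:35–17:45.
A but not B: 02:20–03:45.
B but not A: 06:35–09:30, 13:35–13:55, 14:35–17:45.
Combining gives A △ B.

02:20–03:45, 06:35–09:30, 13:35–13:55, 14:35–17:45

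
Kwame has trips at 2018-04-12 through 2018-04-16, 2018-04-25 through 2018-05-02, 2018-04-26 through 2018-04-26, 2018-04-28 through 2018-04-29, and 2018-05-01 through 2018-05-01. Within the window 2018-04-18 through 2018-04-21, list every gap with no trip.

2018-04-18 through 2018-04-21

The merged coverage is 2018-04-12 through 2018-04-16, 2018-04-25 through 2018-05-02.
Gaps within 2018-04-18 through 2018-04-21: 2018-04-18 through 2018-04-21.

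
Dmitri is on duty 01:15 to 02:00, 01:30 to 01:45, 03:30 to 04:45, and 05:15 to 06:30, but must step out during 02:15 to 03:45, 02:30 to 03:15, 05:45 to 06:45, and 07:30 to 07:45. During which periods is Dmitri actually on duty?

01:15-02:00, 03:45-04:45, 05:15-05:45

Merge the first list: 01:15-02:00, 03:30-04:45, 05:15-06:30.
Merge the second list: 02:15-03:45, 05:45-06:45, 07:30-07:45.
01:15-02:00 is untouched.
03:30-04:45 with B removed leaves 03:45-04:45.
05:15-06:30 with B removed leaves 05:15-05:45.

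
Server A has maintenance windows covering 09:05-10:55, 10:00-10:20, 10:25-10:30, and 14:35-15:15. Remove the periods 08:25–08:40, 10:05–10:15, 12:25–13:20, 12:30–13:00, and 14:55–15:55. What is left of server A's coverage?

A, merged: 09:05-10:55, 14:35-15:15.
B, merged: 08:25-08:40, 10:05-10:15, 12:25-13:20, 14:55-15:55.
09:05-10:55 \ B = 09:05-10:05, 10:15-10:55.
14:35-15:15 \ B = 14:35-14:55.

09:05-10:05, 10:15-10:55, 14:35-14:55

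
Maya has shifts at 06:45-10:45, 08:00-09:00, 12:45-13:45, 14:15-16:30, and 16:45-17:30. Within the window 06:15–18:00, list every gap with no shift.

Covered (merged): 06:45–10:45, 12:45–13:45, 14:15–16:30, 16:45–17:30.
Uncovered inside 06:15–18:00: 06:15–06:45, 10:45–12:45, 13:45–14:15, 16:30–16:45, 17:30–18:00.

06:15–06:45, 10:45–12:45, 13:45–14:15, 16:30–16:45, 17:30–18:00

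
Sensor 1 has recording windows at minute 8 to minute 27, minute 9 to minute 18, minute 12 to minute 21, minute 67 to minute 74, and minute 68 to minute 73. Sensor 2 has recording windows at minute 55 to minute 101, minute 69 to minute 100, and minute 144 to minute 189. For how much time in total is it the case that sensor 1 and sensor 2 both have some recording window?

Merge the first list: minute 8 to minute 27, minute 67 to minute 74.
Merge the second list: minute 55 to minute 101, minute 144 to minute 189.
A ∩ B = minute 67 to minute 74.
Total: 7 minutes.

7 minutes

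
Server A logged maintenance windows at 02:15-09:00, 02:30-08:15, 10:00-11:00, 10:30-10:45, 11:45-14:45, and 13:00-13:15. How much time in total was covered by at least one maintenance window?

Merged: 02:15-09:00, 10:00-11:00, 11:45-14:45.
Lengths: 6 h 45 min + 1 h + 3 h = 10 h 45 min.

10 h 45 min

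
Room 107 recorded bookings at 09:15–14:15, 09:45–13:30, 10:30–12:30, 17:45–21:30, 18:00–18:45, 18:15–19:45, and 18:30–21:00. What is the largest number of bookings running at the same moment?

4

Sweep endpoints in order; track running count of active intervals.
Peak of 4 reached at 18:30.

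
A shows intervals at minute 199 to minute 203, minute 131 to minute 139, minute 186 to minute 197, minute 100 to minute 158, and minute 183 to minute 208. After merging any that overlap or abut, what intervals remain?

Sort by start: minute 100 to minute 158, minute 131 to minute 139, minute 183 to minute 208, minute 186 to minute 197, minute 199 to minute 203.
minute 131 to minute 139 overlaps/touches minute 100 to minute 158 → extend to minute 100 to minute 158.
minute 183 to minute 208 is disjoint → start new block.
minute 186 to minute 197 overlaps/touches minute 183 to minute 208 → extend to minute 183 to minute 208.
minute 199 to minute 203 overlaps/touches minute 183 to minute 208 → extend to minute 183 to minute 208.

minute 100 to minute 158, minute 183 to minute 208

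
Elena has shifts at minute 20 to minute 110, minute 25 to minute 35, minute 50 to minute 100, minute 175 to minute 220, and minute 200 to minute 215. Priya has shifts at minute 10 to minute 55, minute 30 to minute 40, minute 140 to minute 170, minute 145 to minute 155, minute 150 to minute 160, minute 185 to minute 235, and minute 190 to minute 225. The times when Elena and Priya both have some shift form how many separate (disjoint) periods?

2

First set merges to minute 20 to minute 110, minute 175 to minute 220.
Second set merges to minute 10 to minute 55, minute 140 to minute 170, minute 185 to minute 235.
A ∩ B = minute 20 to minute 55, minute 185 to minute 220.
That is 2 disjoint pieces.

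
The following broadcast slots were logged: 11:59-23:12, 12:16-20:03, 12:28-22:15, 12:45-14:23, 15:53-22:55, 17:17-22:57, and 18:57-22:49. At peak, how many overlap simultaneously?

6

Sweep endpoints in order; track running count of active intervals.
Peak of 6 reached at 18:57.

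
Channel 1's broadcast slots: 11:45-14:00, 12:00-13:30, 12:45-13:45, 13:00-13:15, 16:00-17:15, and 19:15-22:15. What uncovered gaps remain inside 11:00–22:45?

11:00–11:45, 14:00–16:00, 17:15–19:15, 22:15–22:45

After merging, the occupied span is 11:45–14:00, 16:00–17:15, 19:15–22:15.
Uncovered inside 11:00–22:45: 11:00–11:45, 14:00–16:00, 17:15–19:15, 22:15–22:45.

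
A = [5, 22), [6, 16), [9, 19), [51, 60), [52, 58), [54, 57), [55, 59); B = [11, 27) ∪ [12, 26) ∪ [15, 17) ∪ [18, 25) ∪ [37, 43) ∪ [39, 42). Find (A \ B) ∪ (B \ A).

[5, 11) ∪ [22, 27) ∪ [37, 43) ∪ [51, 60)

First set merges to [5, 22), [51, 60).
Second set merges to [11, 27), [37, 43).
A but not B: [5, 11), [51, 60).
B but not A: [22, 27), [37, 43).
Combining gives A △ B.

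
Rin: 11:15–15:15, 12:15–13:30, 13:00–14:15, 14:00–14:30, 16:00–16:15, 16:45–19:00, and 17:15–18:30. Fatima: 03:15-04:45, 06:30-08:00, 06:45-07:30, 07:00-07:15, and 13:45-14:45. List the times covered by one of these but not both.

03:15–04:45, 06:30–08:00, 11:15–13:45, 14:45–15:15, 16:00–16:15, 16:45–19:00

First set merges to 11:15–15:15, 16:00–16:15, 16:45–19:00.
Second set merges to 03:15–04:45, 06:30–08:00, 13:45–14:45.
A but not B: 11:15–13:45, 14:45–15:15, 16:00–16:15, 16:45–19:00.
B but not A: 03:15–04:45, 06:30–08:00.
Combining gives A △ B.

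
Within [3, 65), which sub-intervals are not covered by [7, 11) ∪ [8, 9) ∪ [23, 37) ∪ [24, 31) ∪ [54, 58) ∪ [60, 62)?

The merged coverage is [7, 11), [23, 37), [54, 58), [60, 62).
Gaps within [3, 65): [3, 7), [11, 23), [37, 54), [58, 60), [62, 65).

[3, 7) ∪ [11, 23) ∪ [37, 54) ∪ [58, 60) ∪ [62, 65)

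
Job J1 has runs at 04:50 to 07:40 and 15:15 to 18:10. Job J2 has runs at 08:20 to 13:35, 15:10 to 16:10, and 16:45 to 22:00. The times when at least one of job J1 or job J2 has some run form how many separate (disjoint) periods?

A ∪ B = 04:50–07:40, 08:20–13:35, 15:10–22:00.
That is 3 disjoint pieces.

3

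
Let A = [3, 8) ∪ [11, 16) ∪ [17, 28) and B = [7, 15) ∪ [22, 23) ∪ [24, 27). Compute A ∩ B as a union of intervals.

[7, 8) ∪ [11, 15) ∪ [22, 23) ∪ [24, 27)

[3, 8) overlaps B on [7, 8).
[11, 16) overlaps B on [11, 15).
[17, 28) overlaps B on [22, 23), [24, 27).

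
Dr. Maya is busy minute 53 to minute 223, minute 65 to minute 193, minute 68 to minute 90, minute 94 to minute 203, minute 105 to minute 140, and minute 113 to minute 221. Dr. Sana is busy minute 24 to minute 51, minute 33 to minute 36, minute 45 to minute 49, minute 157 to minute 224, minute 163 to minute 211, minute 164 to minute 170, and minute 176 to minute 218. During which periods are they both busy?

Merge the first list: minute 53 to minute 223.
Merge the second list: minute 24 to minute 51, minute 157 to minute 224.
minute 53 to minute 223 overlaps B on minute 157 to minute 223.

minute 157 to minute 223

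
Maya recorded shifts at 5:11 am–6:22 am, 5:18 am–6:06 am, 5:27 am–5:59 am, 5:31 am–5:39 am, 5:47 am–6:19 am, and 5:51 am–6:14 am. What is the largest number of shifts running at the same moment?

Sweep endpoints in order; track running count of active intervals.
Peak of 5 reached at 5:51 am.

5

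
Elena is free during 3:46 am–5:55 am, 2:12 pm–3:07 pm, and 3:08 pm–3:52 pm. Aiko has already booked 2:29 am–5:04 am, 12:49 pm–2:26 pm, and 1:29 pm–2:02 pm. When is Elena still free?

B, merged: 2:29 am–5:04 am, 12:49 pm–2:26 pm.
3:46 am–5:55 am with B removed leaves 5:04 am–5:55 am.
2:12 pm–3:07 pm with B removed leaves 2:26 pm–3:07 pm.
3:08 pm–3:52 pm is untouched.

5:04 am–5:55 am, 2:26 pm–3:07 pm, 3:08 pm–3:52 pm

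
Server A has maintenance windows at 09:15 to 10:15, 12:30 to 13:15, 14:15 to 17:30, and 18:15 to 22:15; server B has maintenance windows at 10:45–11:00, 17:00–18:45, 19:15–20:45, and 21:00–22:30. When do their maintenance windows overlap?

17:00–17:30, 18:15–18:45, 19:15–20:45, 21:00–22:15

09:15–10:15 meets no B interval.
12:30–13:15 meets no B interval.
14:15–17:30 ∩ B → 17:00–17:30.
18:15–22:15 ∩ B → 18:15–18:45, 19:15–20:45, 21:00–22:15.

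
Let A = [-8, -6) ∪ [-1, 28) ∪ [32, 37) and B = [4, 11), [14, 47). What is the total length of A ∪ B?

A ∪ B = [-8, -6), [-1, 47).
Total: 2 + 48 = 50.

50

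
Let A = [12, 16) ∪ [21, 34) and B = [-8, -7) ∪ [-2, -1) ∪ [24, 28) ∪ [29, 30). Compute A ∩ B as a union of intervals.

[24, 28) ∪ [29, 30)

[12, 16): no overlap with the second set.
[21, 34) meets the second set on [24, 28), [29, 30).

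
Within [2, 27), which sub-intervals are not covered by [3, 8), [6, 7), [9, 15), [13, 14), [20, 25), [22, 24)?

[2, 3) ∪ [8, 9) ∪ [15, 20) ∪ [25, 27)

Covered (merged): [3, 8), [9, 15), [20, 25).
Uncovered inside [2, 27): [2, 3), [8, 9), [15, 20), [25, 27).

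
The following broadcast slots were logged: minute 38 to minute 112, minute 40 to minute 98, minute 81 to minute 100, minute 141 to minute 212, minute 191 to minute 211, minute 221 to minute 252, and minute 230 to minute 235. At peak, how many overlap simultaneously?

At minute 81, 3 of the intervals are simultaneously active.
No point has more.

3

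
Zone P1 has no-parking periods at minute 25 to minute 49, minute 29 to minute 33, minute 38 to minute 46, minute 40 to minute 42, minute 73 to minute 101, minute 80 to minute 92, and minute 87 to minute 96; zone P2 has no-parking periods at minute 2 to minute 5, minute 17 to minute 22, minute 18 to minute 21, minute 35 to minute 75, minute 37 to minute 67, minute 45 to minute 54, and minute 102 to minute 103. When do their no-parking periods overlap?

minute 35 to minute 49, minute 73 to minute 75

First set merges to minute 25 to minute 49, minute 73 to minute 101.
Second set merges to minute 2 to minute 5, minute 17 to minute 22, minute 35 to minute 75, minute 102 to minute 103.
minute 25 to minute 49 overlaps B on minute 35 to minute 49.
minute 73 to minute 101 overlaps B on minute 73 to minute 75.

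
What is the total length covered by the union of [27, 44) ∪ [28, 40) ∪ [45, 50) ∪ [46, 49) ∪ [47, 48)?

Merged: [27, 44), [45, 50).
Lengths: 17 + 5 = 22.

22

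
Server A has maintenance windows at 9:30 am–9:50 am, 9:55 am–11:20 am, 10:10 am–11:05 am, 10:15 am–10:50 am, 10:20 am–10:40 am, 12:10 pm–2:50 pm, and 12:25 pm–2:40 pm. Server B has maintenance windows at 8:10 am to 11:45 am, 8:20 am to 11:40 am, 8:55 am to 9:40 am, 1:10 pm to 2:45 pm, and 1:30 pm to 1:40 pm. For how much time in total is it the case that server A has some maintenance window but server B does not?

A, merged: 9:30 am-9:50 am, 9:55 am-11:20 am, 12:10 pm-2:50 pm.
B, merged: 8:10 am-11:45 am, 1:10 pm-2:45 pm.
A \ B = 12:10 pm-1:10 pm, 2:45 pm-2:50 pm.
Total: 1 h + 5 min = 1 h 5 min.

1 h 5 min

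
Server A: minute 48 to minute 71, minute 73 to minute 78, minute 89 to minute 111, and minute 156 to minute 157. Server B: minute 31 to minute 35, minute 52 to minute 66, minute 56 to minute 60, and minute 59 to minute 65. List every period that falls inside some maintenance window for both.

Merge the second list: minute 31 to minute 35, minute 52 to minute 66.
minute 48 to minute 71 meets the second set on minute 52 to minute 66.
minute 73 to minute 78: no overlap with the second set.
minute 89 to minute 111: no overlap with the second set.
minute 156 to minute 157: no overlap with the second set.

minute 52 to minute 66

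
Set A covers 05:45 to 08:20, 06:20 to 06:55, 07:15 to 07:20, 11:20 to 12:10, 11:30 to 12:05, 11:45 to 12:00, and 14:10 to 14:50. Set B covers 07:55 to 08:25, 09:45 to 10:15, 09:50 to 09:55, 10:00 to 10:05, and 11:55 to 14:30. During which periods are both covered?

A, merged: 05:45-08:20, 11:20-12:10, 14:10-14:50.
B, merged: 07:55-08:25, 09:45-10:15, 11:55-14:30.
05:45-08:20 ∩ B → 07:55-08:20.
11:20-12:10 ∩ B → 11:55-12:10.
14:10-14:50 ∩ B → 14:10-14:30.

07:55-08:20, 11:55-12:10, 14:10-14:30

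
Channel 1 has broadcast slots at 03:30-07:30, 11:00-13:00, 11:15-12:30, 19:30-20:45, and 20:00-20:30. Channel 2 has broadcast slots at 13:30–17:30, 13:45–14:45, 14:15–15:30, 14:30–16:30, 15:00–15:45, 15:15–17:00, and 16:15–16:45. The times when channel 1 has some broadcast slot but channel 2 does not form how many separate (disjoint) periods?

3

A, merged: 03:30–07:30, 11:00–13:00, 19:30–20:45.
B, merged: 13:30–17:30.
A \ B = 03:30–07:30, 11:00–13:00, 19:30–20:45.
That is 3 disjoint pieces.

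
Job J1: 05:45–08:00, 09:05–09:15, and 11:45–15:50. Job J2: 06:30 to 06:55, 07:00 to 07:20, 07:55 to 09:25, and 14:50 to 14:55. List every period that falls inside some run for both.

05:45–08:00 ∩ B → 06:30–06:55, 07:00–07:20, 07:55–08:00.
09:05–09:15 ∩ B → 09:05–09:15.
11:45–15:50 ∩ B → 14:50–14:55.

06:30–06:55, 07:00–07:20, 07:55–08:00, 09:05–09:15, 14:50–14:55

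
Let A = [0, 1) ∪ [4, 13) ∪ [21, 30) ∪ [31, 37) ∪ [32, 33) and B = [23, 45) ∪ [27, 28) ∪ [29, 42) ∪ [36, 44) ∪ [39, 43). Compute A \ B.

Merge the first list: [0, 1), [4, 13), [21, 30), [31, 37).
Merge the second list: [23, 45).
[0, 1) is untouched.
[4, 13) is untouched.
[21, 30) with B removed leaves [21, 23).
[31, 37) lies entirely inside B → drops out.

[0, 1) ∪ [4, 13) ∪ [21, 23)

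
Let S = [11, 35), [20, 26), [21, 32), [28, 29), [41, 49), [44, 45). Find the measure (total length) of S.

Merged: [11, 35), [41, 49).
Lengths: 24 + 8 = 32.

32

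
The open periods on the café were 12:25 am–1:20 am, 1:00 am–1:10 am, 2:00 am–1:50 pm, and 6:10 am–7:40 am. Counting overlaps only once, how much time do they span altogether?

Merged: 12:25 am-1:20 am, 2:00 am-1:50 pm.
Lengths: 55 min + 11 h 50 min = 12 h 45 min.

12 h 45 min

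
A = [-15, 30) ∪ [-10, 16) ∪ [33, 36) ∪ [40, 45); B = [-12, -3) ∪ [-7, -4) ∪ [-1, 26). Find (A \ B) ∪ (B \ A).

[-15, -12) ∪ [-3, -1) ∪ [26, 30) ∪ [33, 36) ∪ [40, 45)

First set merges to [-15, 30), [33, 36), [40, 45).
Second set merges to [-12, -3), [-1, 26).
Only in the first: [-15, -12), [-3, -1), [26, 30), [33, 36), [40, 45).
Only in the second: none.
Together these are the periods covered by exactly one.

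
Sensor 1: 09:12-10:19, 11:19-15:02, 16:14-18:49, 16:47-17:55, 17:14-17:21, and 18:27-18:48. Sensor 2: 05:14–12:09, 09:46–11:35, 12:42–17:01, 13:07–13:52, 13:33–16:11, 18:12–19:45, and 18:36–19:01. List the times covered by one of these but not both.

A, merged: 09:12–10:19, 11:19–15:02, 16:14–18:49.
B, merged: 05:14–12:09, 12:42–17:01, 18:12–19:45.
A \ B = 12:09–12:42, 17:01–18:12.
B \ A = 05:14–09:12, 10:19–11:19, 15:02–16:14, 18:49–19:45.
Union of the two gives the symmetric difference.

05:14–09:12, 10:19–11:19, 12:09–12:42, 15:02–16:14, 17:01–18:12, 18:49–19:45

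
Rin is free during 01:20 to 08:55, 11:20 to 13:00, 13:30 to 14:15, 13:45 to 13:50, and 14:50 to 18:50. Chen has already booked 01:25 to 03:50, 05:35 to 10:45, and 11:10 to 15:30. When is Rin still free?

01:20-01:25, 03:50-05:35, 15:30-18:50

First set merges to 01:20-08:55, 11:20-13:00, 13:30-14:15, 14:50-18:50.
01:20-08:55 \ B = 01:20-01:25, 03:50-05:35.
11:20-13:00: entirely removed.
13:30-14:15: entirely removed.
14:50-18:50 \ B = 15:30-18:50.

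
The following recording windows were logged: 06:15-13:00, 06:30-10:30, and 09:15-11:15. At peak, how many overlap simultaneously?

3

Sweep endpoints in order; track running count of active intervals.
Peak of 3 reached at 09:15.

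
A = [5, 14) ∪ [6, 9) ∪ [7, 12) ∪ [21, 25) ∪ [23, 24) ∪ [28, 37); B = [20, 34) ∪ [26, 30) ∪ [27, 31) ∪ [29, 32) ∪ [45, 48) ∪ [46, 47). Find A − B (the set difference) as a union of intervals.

[5, 14) ∪ [34, 37)

Merge the first list: [5, 14), [21, 25), [28, 37).
Merge the second list: [20, 34), [45, 48).
[5, 14) is untouched.
[21, 25) lies entirely inside B → drops out.
[28, 37) with B removed leaves [34, 37).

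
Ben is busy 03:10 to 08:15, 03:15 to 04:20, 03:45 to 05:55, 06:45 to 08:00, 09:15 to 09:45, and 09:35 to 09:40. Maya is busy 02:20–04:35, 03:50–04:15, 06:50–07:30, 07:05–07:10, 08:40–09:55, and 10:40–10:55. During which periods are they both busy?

03:10–04:35, 06:50–07:30, 09:15–09:45

First set merges to 03:10–08:15, 09:15–09:45.
Second set merges to 02:20–04:35, 06:50–07:30, 08:40–09:55, 10:40–10:55.
03:10–08:15 ∩ B → 03:10–04:35, 06:50–07:30.
09:15–09:45 ∩ B → 09:15–09:45.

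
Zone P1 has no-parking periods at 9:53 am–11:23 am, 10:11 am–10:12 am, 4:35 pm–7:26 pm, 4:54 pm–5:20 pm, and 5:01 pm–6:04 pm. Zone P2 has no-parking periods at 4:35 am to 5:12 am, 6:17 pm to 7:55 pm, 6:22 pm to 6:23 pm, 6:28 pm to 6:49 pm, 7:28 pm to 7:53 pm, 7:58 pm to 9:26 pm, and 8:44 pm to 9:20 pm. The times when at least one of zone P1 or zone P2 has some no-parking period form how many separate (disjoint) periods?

4

First set merges to 9:53 am–11:23 am, 4:35 pm–7:26 pm.
Second set merges to 4:35 am–5:12 am, 6:17 pm–7:55 pm, 7:58 pm–9:26 pm.
A ∪ B = 4:35 am–5:12 am, 9:53 am–11:23 am, 4:35 pm–7:55 pm, 7:58 pm–9:26 pm.
That is 4 disjoint pieces.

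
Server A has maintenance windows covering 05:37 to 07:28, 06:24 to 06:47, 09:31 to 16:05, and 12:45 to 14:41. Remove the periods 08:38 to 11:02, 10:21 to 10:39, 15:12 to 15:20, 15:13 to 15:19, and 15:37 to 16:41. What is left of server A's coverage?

05:37-07:28, 11:02-15:12, 15:20-15:37

A, merged: 05:37-07:28, 09:31-16:05.
B, merged: 08:38-11:02, 15:12-15:20, 15:37-16:41.
05:37-07:28: nothing removed.
09:31-16:05 \ B = 11:02-15:12, 15:20-15:37.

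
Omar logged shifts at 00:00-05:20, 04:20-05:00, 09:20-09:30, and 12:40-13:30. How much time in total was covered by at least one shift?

Merged: 00:00–05:20, 09:20–09:30, 12:40–13:30.
Lengths: 5 h 20 min + 10 min + 50 min = 6 h 20 min.

6 h 20 min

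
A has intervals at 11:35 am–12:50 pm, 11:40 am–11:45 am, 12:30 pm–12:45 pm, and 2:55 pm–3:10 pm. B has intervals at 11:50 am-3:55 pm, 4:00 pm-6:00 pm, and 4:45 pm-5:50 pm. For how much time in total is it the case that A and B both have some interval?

1 h 15 min

Merge the first list: 11:35 am–12:50 pm, 2:55 pm–3:10 pm.
Merge the second list: 11:50 am–3:55 pm, 4:00 pm–6:00 pm.
A ∩ B = 11:50 am–12:50 pm, 2:55 pm–3:10 pm.
Total: 1 h + 15 min = 1 h 15 min.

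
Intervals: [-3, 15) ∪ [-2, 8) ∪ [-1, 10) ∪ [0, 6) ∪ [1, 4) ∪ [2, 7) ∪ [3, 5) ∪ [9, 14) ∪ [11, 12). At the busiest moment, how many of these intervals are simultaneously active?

At 3, 7 of the intervals are simultaneously active.
No point has more.

7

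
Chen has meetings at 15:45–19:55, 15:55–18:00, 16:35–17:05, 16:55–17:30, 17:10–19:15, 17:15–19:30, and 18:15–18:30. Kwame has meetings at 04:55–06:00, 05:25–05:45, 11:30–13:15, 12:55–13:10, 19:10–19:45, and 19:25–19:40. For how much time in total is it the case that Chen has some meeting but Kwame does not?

Merge the first list: 15:45-19:55.
Merge the second list: 04:55-06:00, 11:30-13:15, 19:10-19:45.
A \ B = 15:45-19:10, 19:45-19:55.
Total: 3 h 25 min + 10 min = 3 h 35 min.

3 h 35 min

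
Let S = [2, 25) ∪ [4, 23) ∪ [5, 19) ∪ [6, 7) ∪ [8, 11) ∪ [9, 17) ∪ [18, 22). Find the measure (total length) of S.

23

Merged: [2, 25).
Length: 23.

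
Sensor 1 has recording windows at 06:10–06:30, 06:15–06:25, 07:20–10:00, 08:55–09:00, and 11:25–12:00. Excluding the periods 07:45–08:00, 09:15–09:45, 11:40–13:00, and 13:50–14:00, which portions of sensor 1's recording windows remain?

A, merged: 06:10–06:30, 07:20–10:00, 11:25–12:00.
06:10–06:30: nothing removed.
07:20–10:00 \ B = 07:20–07:45, 08:00–09:15, 09:45–10:00.
11:25–12:00 \ B = 11:25–11:40.

06:10–06:30, 07:20–07:45, 08:00–09:15, 09:45–10:00, 11:25–11:40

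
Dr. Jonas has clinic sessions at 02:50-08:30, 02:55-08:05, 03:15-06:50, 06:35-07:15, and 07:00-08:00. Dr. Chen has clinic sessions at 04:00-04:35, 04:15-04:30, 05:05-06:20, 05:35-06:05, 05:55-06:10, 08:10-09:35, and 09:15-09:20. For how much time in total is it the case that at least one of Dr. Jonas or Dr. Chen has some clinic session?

A, merged: 02:50-08:30.
B, merged: 04:00-04:35, 05:05-06:20, 08:10-09:35.
A ∪ B = 02:50-09:35.
Total: 6 h 45 min.

6 h 45 min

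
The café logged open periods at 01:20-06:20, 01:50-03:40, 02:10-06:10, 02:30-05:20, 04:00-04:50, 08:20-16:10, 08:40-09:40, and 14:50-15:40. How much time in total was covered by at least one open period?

12 h 50 min

Merged: 01:20-06:20, 08:20-16:10.
Lengths: 5 h + 7 h 50 min = 12 h 50 min.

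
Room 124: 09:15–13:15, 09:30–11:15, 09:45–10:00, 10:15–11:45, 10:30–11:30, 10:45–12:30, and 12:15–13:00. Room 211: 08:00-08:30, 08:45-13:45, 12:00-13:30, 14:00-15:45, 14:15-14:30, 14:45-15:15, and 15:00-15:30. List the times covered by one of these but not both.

Merge the first list: 09:15–13:15.
Merge the second list: 08:00–08:30, 08:45–13:45, 14:00–15:45.
A \ B = none.
B \ A = 08:00–08:30, 08:45–09:15, 13:15–13:45, 14:00–15:45.
Union of the two gives the symmetric difference.

08:00–08:30, 08:45–09:15, 13:15–13:45, 14:00–15:45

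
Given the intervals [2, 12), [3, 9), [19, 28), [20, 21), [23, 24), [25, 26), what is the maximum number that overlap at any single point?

Sweep endpoints in order; track running count of active intervals.
Peak of 2 reached at 3.

2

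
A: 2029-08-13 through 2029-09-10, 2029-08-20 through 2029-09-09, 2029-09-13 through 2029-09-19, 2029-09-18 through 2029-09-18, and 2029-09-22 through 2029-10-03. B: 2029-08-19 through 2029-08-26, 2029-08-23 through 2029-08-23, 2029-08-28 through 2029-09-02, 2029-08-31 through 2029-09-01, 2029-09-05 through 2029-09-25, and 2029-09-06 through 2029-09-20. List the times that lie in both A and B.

2029-08-19 through 2029-08-26, 2029-08-28 through 2029-09-02, 2029-09-05 through 2029-09-10, 2029-09-13 through 2029-09-19, 2029-09-22 through 2029-09-25

First set merges to 2029-08-13 through 2029-09-10, 2029-09-13 through 2029-09-19, 2029-09-22 through 2029-10-03.
Second set merges to 2029-08-19 through 2029-08-26, 2029-08-28 through 2029-09-02, 2029-09-05 through 2029-09-25.
2029-08-13 through 2029-09-10 overlaps B on 2029-08-19 through 2029-08-26, 2029-08-28 through 2029-09-02, 2029-09-05 through 2029-09-10.
2029-09-13 through 2029-09-19 overlaps B on 2029-09-13 through 2029-09-19.
2029-09-22 through 2029-10-03 overlaps B on 2029-09-22 through 2029-09-25.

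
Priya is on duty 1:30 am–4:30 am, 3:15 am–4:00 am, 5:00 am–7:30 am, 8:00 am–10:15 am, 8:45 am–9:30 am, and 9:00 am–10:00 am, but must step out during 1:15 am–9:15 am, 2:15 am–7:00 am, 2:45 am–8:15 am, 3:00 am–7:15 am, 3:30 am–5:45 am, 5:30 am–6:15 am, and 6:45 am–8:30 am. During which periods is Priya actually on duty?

First set merges to 1:30 am-4:30 am, 5:00 am-7:30 am, 8:00 am-10:15 am.
Second set merges to 1:15 am-9:15 am.
1:30 am-4:30 am: entirely removed.
5:00 am-7:30 am: entirely removed.
8:00 am-10:15 am \ B = 9:15 am-10:15 am.

9:15 am-10:15 am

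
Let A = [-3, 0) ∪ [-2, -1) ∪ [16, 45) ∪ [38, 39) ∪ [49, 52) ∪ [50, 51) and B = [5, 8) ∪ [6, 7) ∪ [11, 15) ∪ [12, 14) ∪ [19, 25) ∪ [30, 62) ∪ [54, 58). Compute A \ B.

Merge the first list: [-3, 0), [16, 45), [49, 52).
Merge the second list: [5, 8), [11, 15), [19, 25), [30, 62).
[-3, 0) is untouched.
[16, 45) with B removed leaves [16, 19), [25, 30).
[49, 52) lies entirely inside B → drops out.

[-3, 0) ∪ [16, 19) ∪ [25, 30)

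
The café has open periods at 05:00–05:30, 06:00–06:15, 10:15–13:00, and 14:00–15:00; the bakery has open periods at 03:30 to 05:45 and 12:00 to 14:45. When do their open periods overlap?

05:00-05:30 overlaps B on 05:00-05:30.
06:00-06:15 falls entirely outside B.
10:15-13:00 overlaps B on 12:00-13:00.
14:00-15:00 overlaps B on 14:00-14:45.

05:00-05:30, 12:00-13:00, 14:00-14:45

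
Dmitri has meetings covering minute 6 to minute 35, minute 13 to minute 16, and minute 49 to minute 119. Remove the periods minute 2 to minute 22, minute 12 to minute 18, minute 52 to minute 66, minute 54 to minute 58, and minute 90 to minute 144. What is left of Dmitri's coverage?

First set merges to minute 6 to minute 35, minute 49 to minute 119.
Second set merges to minute 2 to minute 22, minute 52 to minute 66, minute 90 to minute 144.
minute 6 to minute 35 \ B = minute 22 to minute 35.
minute 49 to minute 119 \ B = minute 49 to minute 52, minute 66 to minute 90.

minute 22 to minute 35, minute 49 to minute 52, minute 66 to minute 90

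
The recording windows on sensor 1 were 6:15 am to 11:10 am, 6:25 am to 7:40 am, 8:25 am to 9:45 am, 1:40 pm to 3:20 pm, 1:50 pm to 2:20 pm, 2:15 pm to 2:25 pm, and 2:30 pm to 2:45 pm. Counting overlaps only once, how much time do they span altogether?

6 h 35 min

Merged: 6:15 am-11:10 am, 1:40 pm-3:20 pm.
Lengths: 4 h 55 min + 1 h 40 min = 6 h 35 min.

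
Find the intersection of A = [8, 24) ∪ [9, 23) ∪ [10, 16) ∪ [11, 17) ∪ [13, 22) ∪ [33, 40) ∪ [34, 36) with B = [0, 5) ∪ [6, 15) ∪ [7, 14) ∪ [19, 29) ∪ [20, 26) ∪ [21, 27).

[8, 15) ∪ [19, 24)

Merge the first list: [8, 24), [33, 40).
Merge the second list: [0, 5), [6, 15), [19, 29).
[8, 24) ∩ B → [8, 15), [19, 24).
[33, 40) meets no B interval.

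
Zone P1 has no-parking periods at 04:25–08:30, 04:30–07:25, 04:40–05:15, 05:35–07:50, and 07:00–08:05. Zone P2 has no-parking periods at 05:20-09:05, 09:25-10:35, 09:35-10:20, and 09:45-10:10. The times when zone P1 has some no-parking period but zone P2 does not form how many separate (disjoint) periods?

1

First set merges to 04:25–08:30.
Second set merges to 05:20–09:05, 09:25–10:35.
A \ B = 04:25–05:20.
That is 1 disjoint piece.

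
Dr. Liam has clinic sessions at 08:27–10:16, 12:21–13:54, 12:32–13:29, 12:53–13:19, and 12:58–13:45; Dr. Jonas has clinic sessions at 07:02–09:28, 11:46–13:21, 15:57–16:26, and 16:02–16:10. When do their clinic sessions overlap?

First set merges to 08:27–10:16, 12:21–13:54.
Second set merges to 07:02–09:28, 11:46–13:21, 15:57–16:26.
08:27–10:16 overlaps B on 08:27–09:28.
12:21–13:54 overlaps B on 12:21–13:21.

08:27–09:28, 12:21–13:21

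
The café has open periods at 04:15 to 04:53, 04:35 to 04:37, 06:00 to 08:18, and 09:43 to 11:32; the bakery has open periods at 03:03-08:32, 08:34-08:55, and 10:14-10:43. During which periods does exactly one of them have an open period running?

A, merged: 04:15-04:53, 06:00-08:18, 09:43-11:32.
A \ B = 09:43-10:14, 10:43-11:32.
B \ A = 03:03-04:15, 04:53-06:00, 08:18-08:32, 08:34-08:55.
Union of the two gives the symmetric difference.

03:03-04:15, 04:53-06:00, 08:18-08:32, 08:34-08:55, 09:43-10:14, 10:43-11:32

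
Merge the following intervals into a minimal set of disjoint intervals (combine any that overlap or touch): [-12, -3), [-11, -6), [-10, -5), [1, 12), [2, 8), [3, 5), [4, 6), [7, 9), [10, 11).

[-11, -6) overlaps/touches [-12, -3) → extend to [-12, -3).
[-10, -5) overlaps/touches [-12, -3) → extend to [-12, -3).
[1, 12) is disjoint → start new block.
[2, 8) overlaps/touches [1, 12) → extend to [1, 12).
[3, 5) overlaps/touches [1, 12) → extend to [1, 12).
[4, 6) overlaps/touches [1, 12) → extend to [1, 12).
[7, 9) overlaps/touches [1, 12) → extend to [1, 12).
[10, 11) overlaps/touches [1, 12) → extend to [1, 12).

[-12, -3) ∪ [1, 12)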